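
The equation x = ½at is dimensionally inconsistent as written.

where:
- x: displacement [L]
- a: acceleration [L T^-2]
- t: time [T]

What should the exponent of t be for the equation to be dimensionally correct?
The exponent of t should be 2: x = ½at^2

The LHS x has dimensions [L]; t has dimensions [T].
As written, the RHS ½at (exponent 1 on t) has dimensions [L T^-1], which does not match.
With exponent 2, the RHS ½at^2 has dimensions [L], matching the LHS.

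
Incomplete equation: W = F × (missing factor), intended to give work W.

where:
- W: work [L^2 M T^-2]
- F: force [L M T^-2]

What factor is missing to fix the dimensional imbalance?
d (distance), dimensions [L]

W has dimensions [L^2 M T^-2] and F has dimensions [L M T^-2].
The missing factor must have dimensions [L^2 M T^-2] / [L M T^-2] = [L], i.e. distance (d).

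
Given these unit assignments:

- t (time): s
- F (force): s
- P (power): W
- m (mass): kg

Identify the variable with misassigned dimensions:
F

The variable F (force) should have units N, not s.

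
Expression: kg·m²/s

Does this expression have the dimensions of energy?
No

The expression kg·m²/s has dimensions [L^2 M T^-1], but energy has dimensions [L^2 M T^-2].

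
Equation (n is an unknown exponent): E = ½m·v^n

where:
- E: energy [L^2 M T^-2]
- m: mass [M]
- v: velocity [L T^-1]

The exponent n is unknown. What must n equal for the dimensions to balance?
n = 2

E has dimensions [L^2 M T^-2]; v has dimensions [L T^-1].
The rest of the RHS has dimensions [M], so v^n must supply [L^2 T^-2].
With n = 2: ½m·v^2 has dimensions [L^2 M T^-2], matching the LHS ✓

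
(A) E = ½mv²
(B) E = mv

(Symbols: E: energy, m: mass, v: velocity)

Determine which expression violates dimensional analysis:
(B)

(A) E = ½mv²: LHS [L^2 M T^-2], RHS [L^2 M T^-2] ✓
(B) E = mv: LHS [L^2 M T^-2], RHS [L M T^-1] ✗

Expression (B) E = mv is dimensionally incorrect.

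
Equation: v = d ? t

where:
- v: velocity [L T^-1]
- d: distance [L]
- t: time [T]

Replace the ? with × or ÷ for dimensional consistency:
division (÷): v = d ÷ t

v [L T^-1]; d [L]; t [T].
d × t → [L T] ✗
d ÷ t → [L T^-1] ✓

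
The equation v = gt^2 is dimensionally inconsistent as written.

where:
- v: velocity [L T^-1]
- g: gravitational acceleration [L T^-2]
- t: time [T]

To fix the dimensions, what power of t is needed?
The exponent of t should be 1: v = gt

The LHS v has dimensions [L T^-1]; t has dimensions [T].
As written, the RHS gt^2 (exponent 2 on t) has dimensions [L], which does not match.
With exponent 1, the RHS gt has dimensions [L T^-1], matching the LHS.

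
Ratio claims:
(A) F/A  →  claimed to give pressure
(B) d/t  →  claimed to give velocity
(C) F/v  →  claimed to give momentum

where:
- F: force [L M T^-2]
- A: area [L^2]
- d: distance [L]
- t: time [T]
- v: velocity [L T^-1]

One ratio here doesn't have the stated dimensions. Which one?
(C) F/v does not give momentum

(A) F/A: [L^-1 M T^-2] = pressure [L^-1 M T^-2] ✓
(B) d/t: [L T^-1] = velocity [L T^-1] ✓
(C) F/v: [M T^-1] ≠ momentum [L M T^-1] ✗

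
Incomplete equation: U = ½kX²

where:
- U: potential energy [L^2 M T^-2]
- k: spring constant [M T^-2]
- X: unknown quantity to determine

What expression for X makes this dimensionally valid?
X = x (displacement), dimensions [L]

U has dimensions [L^2 M T^-2]; the rest of the RHS (½k) has dimensions [M T^-2].
So X² must have dimensions [L^2], i.e. X has dimensions [L] — X = x (displacement).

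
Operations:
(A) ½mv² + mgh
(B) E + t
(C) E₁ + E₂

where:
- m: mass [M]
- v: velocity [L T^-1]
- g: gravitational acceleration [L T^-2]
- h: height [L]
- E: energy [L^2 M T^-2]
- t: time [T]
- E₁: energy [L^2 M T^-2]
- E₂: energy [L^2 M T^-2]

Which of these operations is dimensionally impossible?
(B) E + t

(A) ½mv² + mgh: ½mv² [L^2 M T^-2] and mgh [L^2 M T^-2] — same dimensions ✓
(B) E + t: E [L^2 M T^-2] and t [T] — different dimensions cannot be added/subtracted ✗
(C) E₁ + E₂: E₁ [L^2 M T^-2] and E₂ [L^2 M T^-2] — same dimensions ✓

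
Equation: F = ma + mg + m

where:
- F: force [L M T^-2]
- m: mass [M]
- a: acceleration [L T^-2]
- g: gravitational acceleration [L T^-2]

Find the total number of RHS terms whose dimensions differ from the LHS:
1

LHS F: [L M T^-2]
- ma: [L M T^-2] ✓
- mg: [L M T^-2] ✓
- m: [M] ✗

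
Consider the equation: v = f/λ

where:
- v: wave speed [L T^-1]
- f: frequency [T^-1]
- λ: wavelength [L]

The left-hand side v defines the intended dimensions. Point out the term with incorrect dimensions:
The right-hand side term f/λ

v has dimensions [L T^-1], but f/λ has dimensions [L^-1 T^-1], so the term f/λ is dimensionally wrong for v.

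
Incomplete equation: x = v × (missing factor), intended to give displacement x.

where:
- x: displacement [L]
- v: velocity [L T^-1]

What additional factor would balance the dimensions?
t (time), dimensions [T]

x has dimensions [L] and v has dimensions [L T^-1].
The missing factor must have dimensions [L] / [L T^-1] = [T], i.e. time (t).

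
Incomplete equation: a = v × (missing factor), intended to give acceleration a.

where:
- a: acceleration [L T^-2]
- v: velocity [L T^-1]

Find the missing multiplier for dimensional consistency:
1/t (inverse time), dimensions [T^-1]

a has dimensions [L T^-2] and v has dimensions [L T^-1].
The missing factor must have dimensions [L T^-2] / [L T^-1] = [T^-1], i.e. inverse time (1/t).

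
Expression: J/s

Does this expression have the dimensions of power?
Yes

The expression J/s has dimensions [L^2 M T^-3], which is exactly power [L^2 M T^-3].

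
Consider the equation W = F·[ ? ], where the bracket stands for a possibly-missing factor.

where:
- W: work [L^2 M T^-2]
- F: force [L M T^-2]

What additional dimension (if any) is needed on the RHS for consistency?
[L] — length (e.g. a distance d)

W has dimensions [L^2 M T^-2]; F has dimensions [L M T^-2].
The bracketed factor must supply [L^2 M T^-2] / [L M T^-2] = [L].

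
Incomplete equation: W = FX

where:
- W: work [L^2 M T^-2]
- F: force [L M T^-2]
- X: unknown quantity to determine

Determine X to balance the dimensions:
X = d (distance), dimensions [L]

W has dimensions [L^2 M T^-2]; the rest of the RHS (F) has dimensions [L M T^-2].
So X must have dimensions [L] — X = d (distance).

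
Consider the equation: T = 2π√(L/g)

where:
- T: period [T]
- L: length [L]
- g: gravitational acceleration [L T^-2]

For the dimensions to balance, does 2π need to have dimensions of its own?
No

T has dimensions [T] and √(L/g) already has dimensions [T], so the equation balances without 2π contributing any dimensions. 2π is a pure (dimensionless) number; changing or removing it would not affect dimensional consistency.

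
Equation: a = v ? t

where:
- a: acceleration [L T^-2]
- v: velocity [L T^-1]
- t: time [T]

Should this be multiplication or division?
division (÷): a = v ÷ t

a [L T^-2]; v [L T^-1]; t [T].
v × t → [L] ✗
v ÷ t → [L T^-2] ✓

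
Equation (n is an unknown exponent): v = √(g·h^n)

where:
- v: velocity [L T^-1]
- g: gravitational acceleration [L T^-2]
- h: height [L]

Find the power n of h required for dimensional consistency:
n = 1

v has dimensions [L T^-1]; h has dimensions [L].
With n = 1: √(g·h^1) has dimensions [L T^-1], matching the LHS ✓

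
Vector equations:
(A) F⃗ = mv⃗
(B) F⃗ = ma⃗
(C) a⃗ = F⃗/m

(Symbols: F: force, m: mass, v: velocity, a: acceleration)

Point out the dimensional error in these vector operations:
(A) F⃗ = mv⃗

(A) F⃗ = mv⃗: LHS [L M T^-2], RHS [L M T^-1] ✗ — mass times velocity is momentum, not force; should be ma⃗
(B) F⃗ = ma⃗: LHS [L M T^-2], RHS [L M T^-2] ✓ — Force and acceleration are vectors, mass is a scalar
(C) a⃗ = F⃗/m: LHS [L T^-2], RHS [L T^-2] ✓ — force (vector) divided by mass (scalar)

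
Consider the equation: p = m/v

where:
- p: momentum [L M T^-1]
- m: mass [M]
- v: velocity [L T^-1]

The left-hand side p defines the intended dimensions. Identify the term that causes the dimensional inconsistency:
The right-hand side term m/v

p has dimensions [L M T^-1], but m/v has dimensions [L^-1 M T], so the term m/v is dimensionally wrong for p.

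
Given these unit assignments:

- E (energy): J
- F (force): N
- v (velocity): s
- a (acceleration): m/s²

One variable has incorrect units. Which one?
v

The variable v (velocity) should have units m/s, not s.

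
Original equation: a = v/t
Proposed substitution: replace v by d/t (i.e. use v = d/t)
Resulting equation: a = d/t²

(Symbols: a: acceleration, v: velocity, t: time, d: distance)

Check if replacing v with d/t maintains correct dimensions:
Yes

[v] = [L T^-1] and [d/t] = [L T^-1]. These match, so the substitution replaces a quantity by one of the same dimensions and the result a = d/t² has LHS [L T^-2] vs RHS [L T^-2] — still consistent.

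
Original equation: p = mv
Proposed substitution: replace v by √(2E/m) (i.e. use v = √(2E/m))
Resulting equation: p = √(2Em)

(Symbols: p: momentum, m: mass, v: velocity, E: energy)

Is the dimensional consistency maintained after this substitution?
Yes

[v] = [L T^-1] and [√(2E/m)] = [L T^-1]. These match, so the substitution replaces a quantity by one of the same dimensions and the result p = √(2Em) has LHS [L M T^-1] vs RHS [L M T^-1] — still consistent.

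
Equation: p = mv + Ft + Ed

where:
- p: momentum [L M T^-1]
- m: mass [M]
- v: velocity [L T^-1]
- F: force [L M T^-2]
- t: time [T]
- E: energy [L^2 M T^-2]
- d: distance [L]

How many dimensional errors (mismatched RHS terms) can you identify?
1

LHS p: [L M T^-1]
- mv: [L M T^-1] ✓
- Ft: [L M T^-1] ✓
- Ed: [L^3 M T^-2] ✗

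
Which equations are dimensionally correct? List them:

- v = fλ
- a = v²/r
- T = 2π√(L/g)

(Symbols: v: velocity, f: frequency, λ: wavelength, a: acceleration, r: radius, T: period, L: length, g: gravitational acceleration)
Dimensionally correct: v = fλ, a = v²/r, T = 2π√(L/g)
Dimensionally incorrect: none
Ordered (correct first, then incorrect): v = fλ, a = v²/r, T = 2π√(L/g)

- v = fλ: LHS [L T^-1], RHS [L T^-1] → correct ✓
- a = v²/r: LHS [L T^-2], RHS [L T^-2] → correct ✓
- T = 2π√(L/g): LHS [T], RHS [T] → correct ✓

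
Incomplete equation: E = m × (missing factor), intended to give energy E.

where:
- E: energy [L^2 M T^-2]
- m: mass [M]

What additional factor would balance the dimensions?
v² (velocity squared), dimensions [L^2 T^-2]

E has dimensions [L^2 M T^-2] and m has dimensions [M].
The missing factor must have dimensions [L^2 M T^-2] / [M] = [L^2 T^-2], i.e. velocity squared (v²).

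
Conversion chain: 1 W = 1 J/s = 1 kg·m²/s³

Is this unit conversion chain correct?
The chain is correct (no errors).

Correct: Watt is Joule per second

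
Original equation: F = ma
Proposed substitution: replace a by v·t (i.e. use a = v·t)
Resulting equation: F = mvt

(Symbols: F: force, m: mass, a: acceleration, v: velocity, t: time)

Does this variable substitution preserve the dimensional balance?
No

[a] = [L T^-2] and [v·t] = [L]. These differ, so the substitution replaces a quantity by one of different dimensions and the result F = mvt has LHS [L M T^-2] vs RHS [L M] — inconsistent.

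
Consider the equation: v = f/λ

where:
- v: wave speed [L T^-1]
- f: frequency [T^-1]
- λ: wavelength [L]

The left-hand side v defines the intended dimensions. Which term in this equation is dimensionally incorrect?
The right-hand side term f/λ

v has dimensions [L T^-1], but f/λ has dimensions [L^-1 T^-1], so the term f/λ is dimensionally wrong for v.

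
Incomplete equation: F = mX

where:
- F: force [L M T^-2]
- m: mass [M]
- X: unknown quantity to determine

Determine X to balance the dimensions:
X = a (acceleration), dimensions [L T^-2]

F has dimensions [L M T^-2]; the rest of the RHS (m) has dimensions [M].
So X must have dimensions [L T^-2] — X = a (acceleration).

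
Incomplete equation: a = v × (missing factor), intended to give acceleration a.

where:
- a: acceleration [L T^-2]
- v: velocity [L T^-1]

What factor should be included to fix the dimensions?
1/t (inverse time), dimensions [T^-1]

a has dimensions [L T^-2] and v has dimensions [L T^-1].
The missing factor must have dimensions [L T^-2] / [L T^-1] = [T^-1], i.e. inverse time (1/t).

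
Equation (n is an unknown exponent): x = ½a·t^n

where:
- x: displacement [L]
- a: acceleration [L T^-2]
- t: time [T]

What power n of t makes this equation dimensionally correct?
n = 2

x has dimensions [L]; t has dimensions [T].
The rest of the RHS has dimensions [L T^-2], so t^n must supply [T^2].
With n = 2: ½a·t^2 has dimensions [L], matching the LHS ✓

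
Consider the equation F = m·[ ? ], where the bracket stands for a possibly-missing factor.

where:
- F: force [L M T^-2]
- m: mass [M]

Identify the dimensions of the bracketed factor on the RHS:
[L T^-2] — acceleration (e.g. a)

F has dimensions [L M T^-2]; m has dimensions [M].
The bracketed factor must supply [L M T^-2] / [M] = [L T^-2].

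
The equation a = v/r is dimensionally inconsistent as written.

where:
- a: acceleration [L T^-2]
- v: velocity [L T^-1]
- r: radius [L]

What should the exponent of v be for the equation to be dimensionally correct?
The exponent of v should be 2: a = v^2/r

The LHS a has dimensions [L T^-2]; v has dimensions [L T^-1].
As written, the RHS v/r (exponent 1 on v) has dimensions [T^-1], which does not match.
With exponent 2, the RHS v^2/r has dimensions [L T^-2], matching the LHS.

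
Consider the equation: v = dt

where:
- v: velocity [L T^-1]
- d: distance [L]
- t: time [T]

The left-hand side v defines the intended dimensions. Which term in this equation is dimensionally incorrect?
The right-hand side term dt

v has dimensions [L T^-1], but dt has dimensions [L T], so the term dt is dimensionally wrong for v.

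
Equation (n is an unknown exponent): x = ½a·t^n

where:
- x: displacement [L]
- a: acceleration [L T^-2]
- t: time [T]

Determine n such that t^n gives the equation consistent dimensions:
n = 2

x has dimensions [L]; t has dimensions [T].
The rest of the RHS has dimensions [L T^-2], so t^n must supply [T^2].
With n = 2: ½a·t^2 has dimensions [L], matching the LHS ✓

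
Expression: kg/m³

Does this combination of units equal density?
Yes

The expression kg/m³ has dimensions [L^-3 M], which is exactly density [L^-3 M].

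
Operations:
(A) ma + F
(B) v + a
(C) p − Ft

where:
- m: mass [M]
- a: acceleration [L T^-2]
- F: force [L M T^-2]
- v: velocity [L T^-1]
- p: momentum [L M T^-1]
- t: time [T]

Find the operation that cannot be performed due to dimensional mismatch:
(B) v + a

(A) ma + F: ma [L M T^-2] and F [L M T^-2] — same dimensions ✓
(B) v + a: v [L T^-1] and a [L T^-2] — different dimensions cannot be added/subtracted ✗
(C) p − Ft: p [L M T^-1] and Ft [L M T^-1] — same dimensions ✓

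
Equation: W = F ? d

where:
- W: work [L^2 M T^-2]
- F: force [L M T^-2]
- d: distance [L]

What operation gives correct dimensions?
multiplication (×): W = F × d

W [L^2 M T^-2]; F [L M T^-2]; d [L].
F × d → [L^2 M T^-2] ✓
F ÷ d → [M T^-2] ✗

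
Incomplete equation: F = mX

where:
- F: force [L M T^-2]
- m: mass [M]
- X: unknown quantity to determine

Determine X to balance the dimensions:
X = a (acceleration), dimensions [L T^-2]

F has dimensions [L M T^-2]; the rest of the RHS (m) has dimensions [M].
So X must have dimensions [L T^-2] — X = a (acceleration).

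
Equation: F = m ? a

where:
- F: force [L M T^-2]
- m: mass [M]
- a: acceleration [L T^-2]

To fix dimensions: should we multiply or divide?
multiplication (×): F = m × a

F [L M T^-2]; m [M]; a [L T^-2].
m × a → [L M T^-2] ✓
m ÷ a → [L^-1 M T^2] ✗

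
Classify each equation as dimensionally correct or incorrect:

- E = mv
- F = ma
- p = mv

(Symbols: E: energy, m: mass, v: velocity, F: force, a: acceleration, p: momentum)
Dimensionally correct: F = ma, p = mv
Dimensionally incorrect: E = mv
Ordered (correct first, then incorrect): F = ma, p = mv, E = mv

- E = mv: LHS [L^2 M T^-2], RHS [L M T^-1] → incorrect ✗
- F = ma: LHS [L M T^-2], RHS [L M T^-2] → correct ✓
- p = mv: LHS [L M T^-1], RHS [L M T^-1] → correct ✓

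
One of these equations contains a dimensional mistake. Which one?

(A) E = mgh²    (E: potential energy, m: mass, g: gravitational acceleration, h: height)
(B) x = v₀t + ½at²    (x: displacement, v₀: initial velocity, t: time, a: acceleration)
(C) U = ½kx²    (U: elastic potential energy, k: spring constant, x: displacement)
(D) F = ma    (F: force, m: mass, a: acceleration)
(A) E = mgh²

The equation (A) E = mgh² is dimensionally incorrect.

LHS (E): [L^2 M T^-2]
RHS (mgh²): [L^3 M T^-2] ✗

The dimensions do not match. The other three equations balance.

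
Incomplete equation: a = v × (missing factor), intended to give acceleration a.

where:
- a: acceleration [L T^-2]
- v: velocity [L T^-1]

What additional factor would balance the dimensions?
1/t (inverse time), dimensions [T^-1]

a has dimensions [L T^-2] and v has dimensions [L T^-1].
The missing factor must have dimensions [L T^-2] / [L T^-1] = [T^-1], i.e. inverse time (1/t).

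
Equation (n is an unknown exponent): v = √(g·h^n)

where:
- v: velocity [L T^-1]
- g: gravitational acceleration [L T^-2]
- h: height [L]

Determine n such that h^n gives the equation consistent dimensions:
n = 1

v has dimensions [L T^-1]; h has dimensions [L].
With n = 1: √(g·h^1) has dimensions [L T^-1], matching the LHS ✓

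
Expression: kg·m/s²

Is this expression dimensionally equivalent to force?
Yes

The expression kg·m/s² has dimensions [L M T^-2], which is exactly force [L M T^-2].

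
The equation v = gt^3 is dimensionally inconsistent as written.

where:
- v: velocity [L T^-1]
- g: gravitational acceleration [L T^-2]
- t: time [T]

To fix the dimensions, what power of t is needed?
The exponent of t should be 1: v = gt

The LHS v has dimensions [L T^-1]; t has dimensions [T].
As written, the RHS gt^3 (exponent 3 on t) has dimensions [L T], which does not match.
With exponent 1, the RHS gt has dimensions [L T^-1], matching the LHS.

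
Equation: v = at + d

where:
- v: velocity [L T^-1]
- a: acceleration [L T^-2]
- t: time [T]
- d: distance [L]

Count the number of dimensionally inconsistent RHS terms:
1

LHS v: [L T^-1]
- at: [L T^-1] ✓
- d: [L] ✗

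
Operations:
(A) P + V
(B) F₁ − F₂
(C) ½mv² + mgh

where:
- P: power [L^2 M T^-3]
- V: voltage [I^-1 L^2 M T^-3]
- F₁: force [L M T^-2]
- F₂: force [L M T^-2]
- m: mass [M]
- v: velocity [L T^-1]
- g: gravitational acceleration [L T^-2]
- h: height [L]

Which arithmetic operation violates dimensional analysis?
(A) P + V

(A) P + V: P [L^2 M T^-3] and V [I^-1 L^2 M T^-3] — different dimensions cannot be added/subtracted ✗
(B) F₁ − F₂: F₁ [L M T^-2] and F₂ [L M T^-2] — same dimensions ✓
(C) ½mv² + mgh: ½mv² [L^2 M T^-2] and mgh [L^2 M T^-2] — same dimensions ✓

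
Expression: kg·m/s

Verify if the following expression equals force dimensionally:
No

The expression kg·m/s has dimensions [L M T^-1], but force has dimensions [L M T^-2].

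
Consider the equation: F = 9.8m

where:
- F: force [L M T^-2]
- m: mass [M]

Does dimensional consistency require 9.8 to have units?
Yes

F has dimensions [L M T^-2], while m alone has dimensions [M]. For the equation to balance, the factor 9.8 must carry dimensions [L T^-2] — it is a dimensional constant (a numerical value of a physical quantity with its units suppressed), not a pure number.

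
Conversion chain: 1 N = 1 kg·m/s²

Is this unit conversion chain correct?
The chain is correct (no errors).

Correct: Newton is defined as kg·m/s²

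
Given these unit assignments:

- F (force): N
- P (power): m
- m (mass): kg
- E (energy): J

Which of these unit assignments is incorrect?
P

The variable P (power) should have units W, not m.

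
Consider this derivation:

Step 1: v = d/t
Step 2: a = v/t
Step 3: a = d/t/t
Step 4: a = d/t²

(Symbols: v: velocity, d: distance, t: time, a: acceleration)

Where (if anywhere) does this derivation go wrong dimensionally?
No step introduces an error — all steps are dimensionally consistent.

Step 1: v = d/t → LHS [L T^-1], RHS [L T^-1] ✓
Step 2: a = v/t → LHS [L T^-2], RHS [L T^-2] ✓
Step 3: a = d/t/t → LHS [L T^-2], RHS [L T^-2] ✓
Step 4: a = d/t² → LHS [L T^-2], RHS [L T^-2] ✓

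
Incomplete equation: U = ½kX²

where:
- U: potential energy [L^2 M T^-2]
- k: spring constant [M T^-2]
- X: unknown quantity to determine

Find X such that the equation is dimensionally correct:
X = x (displacement), dimensions [L]

U has dimensions [L^2 M T^-2]; the rest of the RHS (½k) has dimensions [M T^-2].
So X² must have dimensions [L^2], i.e. X has dimensions [L] — X = x (displacement).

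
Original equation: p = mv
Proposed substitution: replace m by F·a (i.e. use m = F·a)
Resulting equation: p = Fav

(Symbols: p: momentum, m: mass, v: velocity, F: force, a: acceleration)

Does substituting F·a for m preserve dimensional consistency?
No

[m] = [M] and [F·a] = [L^2 M T^-4]. These differ, so the substitution replaces a quantity by one of different dimensions and the result p = Fav has LHS [L M T^-1] vs RHS [L^3 M T^-5] — inconsistent.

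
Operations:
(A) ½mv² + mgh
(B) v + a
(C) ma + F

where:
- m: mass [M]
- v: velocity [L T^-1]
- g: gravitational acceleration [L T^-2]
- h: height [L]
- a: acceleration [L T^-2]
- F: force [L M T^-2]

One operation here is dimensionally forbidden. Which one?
(B) v + a

(A) ½mv² + mgh: ½mv² [L^2 M T^-2] and mgh [L^2 M T^-2] — same dimensions ✓
(B) v + a: v [L T^-1] and a [L T^-2] — different dimensions cannot be added/subtracted ✗
(C) ma + F: ma [L M T^-2] and F [L M T^-2] — same dimensions ✓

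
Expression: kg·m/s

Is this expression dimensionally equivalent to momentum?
Yes

The expression kg·m/s has dimensions [L M T^-1], which is exactly momentum [L M T^-1].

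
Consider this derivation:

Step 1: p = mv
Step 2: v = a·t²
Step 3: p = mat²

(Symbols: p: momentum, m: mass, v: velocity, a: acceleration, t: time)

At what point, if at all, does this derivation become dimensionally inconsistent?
Step 2

Step 1: p = mv → LHS [L M T^-1], RHS [L M T^-1] ✓
Step 2: v = a·t² → LHS [L T^-1], RHS [L] ✗

The first dimensional inconsistency appears in step 2: v = a·t²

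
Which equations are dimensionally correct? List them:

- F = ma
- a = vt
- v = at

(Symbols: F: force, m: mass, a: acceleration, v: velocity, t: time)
Dimensionally correct: F = ma, v = at
Dimensionally incorrect: a = vt
Ordered (correct first, then incorrect): F = ma, v = at, a = vt

- F = ma: LHS [L M T^-2], RHS [L M T^-2] → correct ✓
- a = vt: LHS [L T^-2], RHS [L] → incorrect ✗
- v = at: LHS [L T^-1], RHS [L T^-1] → correct ✓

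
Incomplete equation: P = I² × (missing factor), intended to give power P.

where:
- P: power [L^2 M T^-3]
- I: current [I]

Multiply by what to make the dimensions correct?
R (resistance), dimensions [I^-2 L^2 M T^-3]

P has dimensions [L^2 M T^-3] and I² has dimensions [I^2].
The missing factor must have dimensions [L^2 M T^-3] / [I^2] = [I^-2 L^2 M T^-3], i.e. resistance (R).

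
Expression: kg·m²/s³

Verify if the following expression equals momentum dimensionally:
No

The expression kg·m²/s³ has dimensions [L^2 M T^-3], but momentum has dimensions [L M T^-1].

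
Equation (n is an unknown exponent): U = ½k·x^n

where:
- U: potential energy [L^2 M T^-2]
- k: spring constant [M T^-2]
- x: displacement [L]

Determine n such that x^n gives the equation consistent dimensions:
n = 2

U has dimensions [L^2 M T^-2]; x has dimensions [L].
The rest of the RHS has dimensions [M T^-2], so x^n must supply [L^2].
With n = 2: ½k·x^2 has dimensions [L^2 M T^-2], matching the LHS ✓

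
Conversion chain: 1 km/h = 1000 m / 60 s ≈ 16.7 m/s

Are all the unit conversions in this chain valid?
The chain is incorrect (it contains an error).

Incorrect: 1 h = 3600 s, not 60 s (1 km/h ≈ 0.278 m/s)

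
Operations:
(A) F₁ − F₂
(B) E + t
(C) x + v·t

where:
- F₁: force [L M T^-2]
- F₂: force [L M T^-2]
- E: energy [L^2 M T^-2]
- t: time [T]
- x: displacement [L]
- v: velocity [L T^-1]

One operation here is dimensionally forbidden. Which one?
(B) E + t

(A) F₁ − F₂: F₁ [L M T^-2] and F₂ [L M T^-2] — same dimensions ✓
(B) E + t: E [L^2 M T^-2] and t [T] — different dimensions cannot be added/subtracted ✗
(C) x + v·t: x [L] and v·t [L] — same dimensions ✓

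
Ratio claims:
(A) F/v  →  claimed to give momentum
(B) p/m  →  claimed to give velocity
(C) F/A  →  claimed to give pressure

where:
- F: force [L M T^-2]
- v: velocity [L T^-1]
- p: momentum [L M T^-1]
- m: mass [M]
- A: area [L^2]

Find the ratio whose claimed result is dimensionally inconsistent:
(A) F/v does not give momentum

(A) F/v: [M T^-1] ≠ momentum [L M T^-1] ✗
(B) p/m: [L T^-1] = velocity [L T^-1] ✓
(C) F/A: [L^-1 M T^-2] = pressure [L^-1 M T^-2] ✓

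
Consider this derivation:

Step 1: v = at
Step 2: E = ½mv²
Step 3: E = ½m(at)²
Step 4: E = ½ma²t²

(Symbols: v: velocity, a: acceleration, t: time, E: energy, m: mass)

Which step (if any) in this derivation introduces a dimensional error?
No step introduces an error — all steps are dimensionally consistent.

Step 1: v = at → LHS [L T^-1], RHS [L T^-1] ✓
Step 2: E = ½mv² → LHS [L^2 M T^-2], RHS [L^2 M T^-2] ✓
Step 3: E = ½m(at)² → LHS [L^2 M T^-2], RHS [L^2 M T^-2] ✓
Step 4: E = ½ma²t² → LHS [L^2 M T^-2], RHS [L^2 M T^-2] ✓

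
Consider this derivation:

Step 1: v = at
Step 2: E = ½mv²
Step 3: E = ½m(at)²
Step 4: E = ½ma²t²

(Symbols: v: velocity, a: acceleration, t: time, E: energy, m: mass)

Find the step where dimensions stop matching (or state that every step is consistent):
No step introduces an error — all steps are dimensionally consistent.

Step 1: v = at → LHS [L T^-1], RHS [L T^-1] ✓
Step 2: E = ½mv² → LHS [L^2 M T^-2], RHS [L^2 M T^-2] ✓
Step 3: E = ½m(at)² → LHS [L^2 M T^-2], RHS [L^2 M T^-2] ✓
Step 4: E = ½ma²t² → LHS [L^2 M T^-2], RHS [L^2 M T^-2] ✓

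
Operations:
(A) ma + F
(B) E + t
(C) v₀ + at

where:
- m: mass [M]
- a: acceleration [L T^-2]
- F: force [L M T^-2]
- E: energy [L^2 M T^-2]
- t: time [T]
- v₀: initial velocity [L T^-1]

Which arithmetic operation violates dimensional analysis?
(B) E + t

(A) ma + F: ma [L M T^-2] and F [L M T^-2] — same dimensions ✓
(B) E + t: E [L^2 M T^-2] and t [T] — different dimensions cannot be added/subtracted ✗
(C) v₀ + at: v₀ [L T^-1] and at [L T^-1] — same dimensions ✓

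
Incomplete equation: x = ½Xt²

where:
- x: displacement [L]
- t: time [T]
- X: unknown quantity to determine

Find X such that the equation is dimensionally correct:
X = a (acceleration), dimensions [L T^-2]

x has dimensions [L]; the rest of the RHS (½ t²) has dimensions [T^2].
So X must have dimensions [L T^-2] — X = a (acceleration).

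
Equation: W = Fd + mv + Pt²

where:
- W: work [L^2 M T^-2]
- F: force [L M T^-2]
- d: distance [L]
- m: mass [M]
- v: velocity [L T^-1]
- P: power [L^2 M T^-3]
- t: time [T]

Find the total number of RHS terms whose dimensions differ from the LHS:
2

LHS W: [L^2 M T^-2]
- Fd: [L^2 M T^-2] ✓
- mv: [L M T^-1] ✗
- Pt²: [L^2 M T^-1] ✗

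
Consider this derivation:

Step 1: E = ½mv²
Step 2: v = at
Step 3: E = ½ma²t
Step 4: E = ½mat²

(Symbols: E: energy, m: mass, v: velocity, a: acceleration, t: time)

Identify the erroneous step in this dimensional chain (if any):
Step 3

Step 1: E = ½mv² → LHS [L^2 M T^-2], RHS [L^2 M T^-2] ✓
Step 2: v = at → LHS [L T^-1], RHS [L T^-1] ✓
Step 3: E = ½ma²t → LHS [L^2 M T^-2], RHS [L^2 M T^-3] ✗

The first dimensional inconsistency appears in step 3: E = ½ma²t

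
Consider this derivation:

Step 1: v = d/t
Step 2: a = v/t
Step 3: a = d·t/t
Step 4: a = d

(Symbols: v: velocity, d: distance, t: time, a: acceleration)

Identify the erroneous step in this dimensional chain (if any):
Step 3

Step 1: v = d/t → LHS [L T^-1], RHS [L T^-1] ✓
Step 2: a = v/t → LHS [L T^-2], RHS [L T^-2] ✓
Step 3: a = d·t/t → LHS [L T^-2], RHS [L] ✗

The first dimensional inconsistency appears in step 3: a = d·t/t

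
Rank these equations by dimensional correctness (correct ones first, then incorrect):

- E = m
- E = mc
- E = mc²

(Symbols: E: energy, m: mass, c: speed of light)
Dimensionally correct: E = mc²
Dimensionally incorrect: E = m, E = mc
Ordered (correct first, then incorrect): E = mc², E = m, E = mc

- E = m: LHS [L^2 M T^-2], RHS [M] → incorrect ✗
- E = mc: LHS [L^2 M T^-2], RHS [L M T^-1] → incorrect ✗
- E = mc²: LHS [L^2 M T^-2], RHS [L^2 M T^-2] → correct ✓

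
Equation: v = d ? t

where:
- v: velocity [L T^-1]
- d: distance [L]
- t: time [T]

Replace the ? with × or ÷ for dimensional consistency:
division (÷): v = d ÷ t

v [L T^-1]; d [L]; t [T].
d × t → [L T] ✗
d ÷ t → [L T^-1] ✓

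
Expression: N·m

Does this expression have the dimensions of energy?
Yes

The expression N·m has dimensions [L^2 M T^-2], which is exactly energy [L^2 M T^-2].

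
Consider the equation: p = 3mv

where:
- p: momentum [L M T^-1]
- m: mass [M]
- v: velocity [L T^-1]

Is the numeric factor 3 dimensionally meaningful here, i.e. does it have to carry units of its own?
No

p has dimensions [L M T^-1] and mv already has dimensions [L M T^-1], so the equation balances without 3 contributing any dimensions. 3 is a pure (dimensionless) number; changing or removing it would not affect dimensional consistency.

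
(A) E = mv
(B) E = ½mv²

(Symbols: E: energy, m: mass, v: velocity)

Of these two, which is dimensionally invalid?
(A)

(A) E = mv: LHS [L^2 M T^-2], RHS [L M T^-1] ✗
(B) E = ½mv²: LHS [L^2 M T^-2], RHS [L^2 M T^-2] ✓

Expression (A) E = mv is dimensionally incorrect.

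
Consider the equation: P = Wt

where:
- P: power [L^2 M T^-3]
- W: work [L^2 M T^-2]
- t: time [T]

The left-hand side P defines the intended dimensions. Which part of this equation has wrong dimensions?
The right-hand side term Wt

P has dimensions [L^2 M T^-3], but Wt has dimensions [L^2 M T^-1], so the term Wt is dimensionally wrong for P.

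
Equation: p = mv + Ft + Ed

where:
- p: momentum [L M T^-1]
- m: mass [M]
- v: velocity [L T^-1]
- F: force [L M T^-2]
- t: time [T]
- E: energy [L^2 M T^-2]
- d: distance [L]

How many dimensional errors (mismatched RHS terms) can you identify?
1

LHS p: [L M T^-1]
- mv: [L M T^-1] ✓
- Ft: [L M T^-1] ✓
- Ed: [L^3 M T^-2] ✗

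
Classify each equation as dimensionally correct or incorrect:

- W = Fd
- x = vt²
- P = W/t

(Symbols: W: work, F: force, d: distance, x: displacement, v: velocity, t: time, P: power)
Dimensionally correct: W = Fd, P = W/t
Dimensionally incorrect: x = vt²
Ordered (correct first, then incorrect): W = Fd, P = W/t, x = vt²

- W = Fd: LHS [L^2 M T^-2], RHS [L^2 M T^-2] → correct ✓
- x = vt²: LHS [L], RHS [L T] → incorrect ✗
- P = W/t: LHS [L^2 M T^-3], RHS [L^2 M T^-3] → correct ✓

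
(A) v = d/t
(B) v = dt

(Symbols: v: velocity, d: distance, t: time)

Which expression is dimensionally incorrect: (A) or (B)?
(B)

(A) v = d/t: LHS [L T^-1], RHS [L T^-1] ✓
(B) v = dt: LHS [L T^-1], RHS [L T] ✗

Expression (B) v = dt is dimensionally incorrect.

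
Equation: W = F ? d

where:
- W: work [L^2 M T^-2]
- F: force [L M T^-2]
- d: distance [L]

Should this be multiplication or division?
multiplication (×): W = F × d

W [L^2 M T^-2]; F [L M T^-2]; d [L].
F × d → [L^2 M T^-2] ✓
F ÷ d → [M T^-2] ✗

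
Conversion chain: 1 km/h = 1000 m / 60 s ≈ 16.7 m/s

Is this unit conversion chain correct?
The chain is incorrect (it contains an error).

Incorrect: 1 h = 3600 s, not 60 s (1 km/h ≈ 0.278 m/s)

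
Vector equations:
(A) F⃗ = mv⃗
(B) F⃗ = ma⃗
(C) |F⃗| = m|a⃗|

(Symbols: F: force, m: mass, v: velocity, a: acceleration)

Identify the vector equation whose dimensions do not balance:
(A) F⃗ = mv⃗

(A) F⃗ = mv⃗: LHS [L M T^-2], RHS [L M T^-1] ✗ — mass times velocity is momentum, not force; should be ma⃗
(B) F⃗ = ma⃗: LHS [L M T^-2], RHS [L M T^-2] ✓ — Force and acceleration are vectors, mass is a scalar
(C) |F⃗| = m|a⃗|: LHS [L M T^-2], RHS [L M T^-2] ✓ — magnitudes of vectors are scalars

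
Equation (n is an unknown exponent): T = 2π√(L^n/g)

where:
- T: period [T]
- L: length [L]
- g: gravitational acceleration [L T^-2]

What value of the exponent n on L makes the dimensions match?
n = 1

T has dimensions [T]; L has dimensions [L].
With n = 1: 2π√(L^1/g) has dimensions [T], matching the LHS ✓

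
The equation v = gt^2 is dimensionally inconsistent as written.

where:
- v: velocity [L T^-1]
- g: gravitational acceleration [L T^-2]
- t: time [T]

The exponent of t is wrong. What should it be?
The exponent of t should be 1: v = gt

The LHS v has dimensions [L T^-1]; t has dimensions [T].
As written, the RHS gt^2 (exponent 2 on t) has dimensions [L], which does not match.
With exponent 1, the RHS gt has dimensions [L T^-1], matching the LHS.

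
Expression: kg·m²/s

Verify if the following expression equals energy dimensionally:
No

The expression kg·m²/s has dimensions [L^2 M T^-1], but energy has dimensions [L^2 M T^-2].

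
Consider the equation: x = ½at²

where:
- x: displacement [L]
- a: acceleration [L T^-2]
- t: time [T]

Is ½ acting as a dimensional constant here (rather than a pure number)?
No

x has dimensions [L] and at² already has dimensions [L], so the equation balances without ½ contributing any dimensions. ½ is a pure (dimensionless) number; changing or removing it would not affect dimensional consistency.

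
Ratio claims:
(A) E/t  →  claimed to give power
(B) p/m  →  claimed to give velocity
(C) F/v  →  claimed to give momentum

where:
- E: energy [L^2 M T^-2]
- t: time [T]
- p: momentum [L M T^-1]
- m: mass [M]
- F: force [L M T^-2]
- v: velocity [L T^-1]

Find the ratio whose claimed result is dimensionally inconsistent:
(C) F/v does not give momentum

(A) E/t: [L^2 M T^-3] = power [L^2 M T^-3] ✓
(B) p/m: [L T^-1] = velocity [L T^-1] ✓
(C) F/v: [M T^-1] ≠ momentum [L M T^-1] ✗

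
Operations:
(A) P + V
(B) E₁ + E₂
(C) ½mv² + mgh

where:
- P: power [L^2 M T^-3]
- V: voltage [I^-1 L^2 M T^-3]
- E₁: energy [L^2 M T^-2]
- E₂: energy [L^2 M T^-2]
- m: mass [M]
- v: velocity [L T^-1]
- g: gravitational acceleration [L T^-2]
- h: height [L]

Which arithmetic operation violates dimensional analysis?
(A) P + V

(A) P + V: P [L^2 M T^-3] and V [I^-1 L^2 M T^-3] — different dimensions cannot be added/subtracted ✗
(B) E₁ + E₂: E₁ [L^2 M T^-2] and E₂ [L^2 M T^-2] — same dimensions ✓
(C) ½mv² + mgh: ½mv² [L^2 M T^-2] and mgh [L^2 M T^-2] — same dimensions ✓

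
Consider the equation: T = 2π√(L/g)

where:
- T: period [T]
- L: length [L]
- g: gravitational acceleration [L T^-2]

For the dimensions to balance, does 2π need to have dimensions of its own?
No

T has dimensions [T] and √(L/g) already has dimensions [T], so the equation balances without 2π contributing any dimensions. 2π is a pure (dimensionless) number; changing or removing it would not affect dimensional consistency.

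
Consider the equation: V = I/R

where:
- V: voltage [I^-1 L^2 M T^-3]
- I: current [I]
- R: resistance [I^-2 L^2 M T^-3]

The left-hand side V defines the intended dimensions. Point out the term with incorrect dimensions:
The right-hand side term I/R

V has dimensions [I^-1 L^2 M T^-3], but I/R has dimensions [I^3 L^-2 M^-1 T^3], so the term I/R is dimensionally wrong for V.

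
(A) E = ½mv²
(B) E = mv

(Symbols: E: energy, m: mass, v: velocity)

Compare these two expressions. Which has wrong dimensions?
(B)

(A) E = ½mv²: LHS [L^2 M T^-2], RHS [L^2 M T^-2] ✓
(B) E = mv: LHS [L^2 M T^-2], RHS [L M T^-1] ✗

Expression (B) E = mv is dimensionally incorrect.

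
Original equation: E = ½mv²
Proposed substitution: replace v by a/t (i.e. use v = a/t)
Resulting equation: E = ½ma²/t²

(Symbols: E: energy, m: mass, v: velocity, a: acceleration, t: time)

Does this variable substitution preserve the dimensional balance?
No

[v] = [L T^-1] and [a/t] = [L T^-3]. These differ, so the substitution replaces a quantity by one of different dimensions and the result E = ½ma²/t² has LHS [L^2 M T^-2] vs RHS [L^2 M T^-6] — inconsistent.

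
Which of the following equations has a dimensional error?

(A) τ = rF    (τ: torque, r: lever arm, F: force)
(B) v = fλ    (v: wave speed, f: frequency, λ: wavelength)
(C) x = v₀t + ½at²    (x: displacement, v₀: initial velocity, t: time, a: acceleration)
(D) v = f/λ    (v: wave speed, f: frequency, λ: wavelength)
(D) v = f/λ

The equation (D) v = f/λ is dimensionally incorrect.

LHS (v): [L T^-1]
RHS (f/λ): [L^-1 T^-1] ✗

The dimensions do not match. The other three equations balance.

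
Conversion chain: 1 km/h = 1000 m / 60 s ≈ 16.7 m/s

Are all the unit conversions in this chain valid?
The chain is incorrect (it contains an error).

Incorrect: 1 h = 3600 s, not 60 s (1 km/h ≈ 0.278 m/s)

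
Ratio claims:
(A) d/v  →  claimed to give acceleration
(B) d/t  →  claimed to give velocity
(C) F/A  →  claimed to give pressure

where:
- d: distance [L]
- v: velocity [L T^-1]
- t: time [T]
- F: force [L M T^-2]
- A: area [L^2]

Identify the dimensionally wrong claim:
(A) d/v does not give acceleration

(A) d/v: [T] ≠ acceleration [L T^-2] ✗
(B) d/t: [L T^-1] = velocity [L T^-1] ✓
(C) F/A: [L^-1 M T^-2] = pressure [L^-1 M T^-2] ✓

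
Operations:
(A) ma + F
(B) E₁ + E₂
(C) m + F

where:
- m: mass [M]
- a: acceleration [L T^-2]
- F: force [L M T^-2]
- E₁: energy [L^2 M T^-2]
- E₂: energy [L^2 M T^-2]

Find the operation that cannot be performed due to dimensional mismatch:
(C) m + F

(A) ma + F: ma [L M T^-2] and F [L M T^-2] — same dimensions ✓
(B) E₁ + E₂: E₁ [L^2 M T^-2] and E₂ [L^2 M T^-2] — same dimensions ✓
(C) m + F: m [M] and F [L M T^-2] — different dimensions cannot be added/subtracted ✗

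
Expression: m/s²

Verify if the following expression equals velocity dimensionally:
No

The expression m/s² has dimensions [L T^-2], but velocity has dimensions [L T^-1].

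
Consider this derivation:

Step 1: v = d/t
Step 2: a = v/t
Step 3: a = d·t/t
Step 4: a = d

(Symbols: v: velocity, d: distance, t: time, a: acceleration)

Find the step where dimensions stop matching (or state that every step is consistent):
Step 3

Step 1: v = d/t → LHS [L T^-1], RHS [L T^-1] ✓
Step 2: a = v/t → LHS [L T^-2], RHS [L T^-2] ✓
Step 3: a = d·t/t → LHS [L T^-2], RHS [L] ✗

The first dimensional inconsistency appears in step 3: a = d·t/t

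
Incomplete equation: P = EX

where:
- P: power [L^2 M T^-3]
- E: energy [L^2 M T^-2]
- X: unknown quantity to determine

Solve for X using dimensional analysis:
X = f (inverse time / frequency (1/t)), dimensions [T^-1]

P has dimensions [L^2 M T^-3]; the rest of the RHS (E) has dimensions [L^2 M T^-2].
So X must have dimensions [T^-1] — X = f (inverse time / frequency (1/t)).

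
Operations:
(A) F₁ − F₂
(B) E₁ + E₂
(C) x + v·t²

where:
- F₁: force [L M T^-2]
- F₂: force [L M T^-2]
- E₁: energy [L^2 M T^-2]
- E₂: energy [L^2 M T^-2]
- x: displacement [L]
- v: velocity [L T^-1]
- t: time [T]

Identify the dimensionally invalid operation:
(C) x + v·t²

(A) F₁ − F₂: F₁ [L M T^-2] and F₂ [L M T^-2] — same dimensions ✓
(B) E₁ + E₂: E₁ [L^2 M T^-2] and E₂ [L^2 M T^-2] — same dimensions ✓
(C) x + v·t²: x [L] and v·t² [L T] — different dimensions cannot be added/subtracted ✗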